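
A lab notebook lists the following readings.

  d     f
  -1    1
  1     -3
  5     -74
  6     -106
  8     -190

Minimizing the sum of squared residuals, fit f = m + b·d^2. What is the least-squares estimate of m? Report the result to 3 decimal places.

The normal system AᵀA·[m, b]ᵀ = Aᵀf is [[5, 127]; [127, 6019]]·[m, b]ᵀ = [-372, -17828]ᵀ.
Determinant 5·6019 − 127² = 13966.
m = ((-372)·6019 − 127·(-17828))/13966 = 12544/6983; b = (5·(-17828) − 127·(-372))/13966 = -20948/6983.

m = 1.796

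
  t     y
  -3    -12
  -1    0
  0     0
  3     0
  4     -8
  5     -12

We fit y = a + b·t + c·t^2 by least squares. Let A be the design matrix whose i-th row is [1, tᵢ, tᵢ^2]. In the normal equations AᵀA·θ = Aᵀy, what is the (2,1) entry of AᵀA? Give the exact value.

Row 2 ↔ basis t, column 1 ↔ basis 1, so (AᵀA)_{2,1} = Σᵢ t = (-3)·(1) + (-1)·(1) + (0)·(1) + (3)·(1) + (4)·(1) + (5)·(1) = 8.

8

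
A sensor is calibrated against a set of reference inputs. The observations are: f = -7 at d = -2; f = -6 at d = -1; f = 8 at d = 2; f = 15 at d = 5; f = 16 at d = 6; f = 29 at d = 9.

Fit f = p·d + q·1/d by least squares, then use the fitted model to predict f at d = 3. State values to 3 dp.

Normal-equation sums: Σd·d = 151, Σd·1/d = 6, Σ1/d·1/d = 12799/8100.
Right-hand side: Σd·f = 468, Σ1/d·f = 403/18.
Normal equations: [[151, 6]; [6, 12799/8100]]·[p, q]ᵀ = [468, 403/18]ᵀ.
Eliminating q: (12799/8100)·(row 1) − 6·(row 2) gives (1641049/8100)·p = (12799/8100)·468 − 6·(403/18) = 136162/225, so p = 4901832/1641049.
Then q = ((403/18) − 6·(4901832/1641049))/(12799/8100) = 4639050/1641049.
At d = 3: f̂ = (4901832/1641049)·(3) + (4639050/1641049)·(1/3) = 16251846/1641049.

f̂ = 9.903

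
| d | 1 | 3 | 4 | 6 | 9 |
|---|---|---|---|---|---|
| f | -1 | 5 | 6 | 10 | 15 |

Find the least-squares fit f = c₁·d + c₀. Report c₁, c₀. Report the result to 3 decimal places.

c₁ = 1.935, c₀ = -1.903

Compute the Gram sums: Σd·d = 143, Σd = 23, Σ1 = 5.
Moment sums: Σd·f = 233, Σf = 35.
AᵀA·[c₁, c₀]ᵀ = Aᵀf becomes [[143, 23]; [23, 5]]·[c₁, c₀]ᵀ = [233, 35]ᵀ.
Δ = 143·5 − 23² = 186.
c₁ = (233·5 − 23·35)/186 = 60/31; c₀ = (143·35 − 23·233)/186 = -59/31.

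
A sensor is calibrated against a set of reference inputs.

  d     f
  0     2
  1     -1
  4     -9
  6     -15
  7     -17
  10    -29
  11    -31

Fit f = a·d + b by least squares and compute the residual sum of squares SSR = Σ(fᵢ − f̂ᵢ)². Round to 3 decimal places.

Entries of XᵀX: Σd·d = 323, Σd = 39, Σ1 = 7.
Right-hand side: Σd·f = -877, Σf = -100.
det = 323·7 − 39² = 740.
a = ((-877)·7 − 39·(-100))/740 = -2239/740; b = (323·(-100) − 39·(-877))/740 = 1903/740.
Residuals: -423/740, -101/185, 393/740, 431/740, 119/74, -973/740, -107/370; SSR = 4177/740.

SSR = 5.645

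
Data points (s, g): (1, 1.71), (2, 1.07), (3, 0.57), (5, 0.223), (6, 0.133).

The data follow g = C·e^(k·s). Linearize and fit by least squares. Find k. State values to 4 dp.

k = -0.5118

Taking logs, ln g = k·s + ln C, so regress ln g on s.
XᵀX = [[75.0000, 17.0000]; [17.0000, 5]], rhs = [-20.6219, -3.4760]ᵀ  (here Σs = 17.0000, Σ(s)² = 75.0000, Σln g = -3.4760, Σs·ln g = -20.6219).
Δ = 75.0000·5 − (17.0000)² = 86.0000; k = (-20.6219·5 − 17.0000·-3.4760)/86.0000 = -0.51184, ln C = (75.0000·-3.4760 − 17.0000·-20.6219)/86.0000 = 1.04506.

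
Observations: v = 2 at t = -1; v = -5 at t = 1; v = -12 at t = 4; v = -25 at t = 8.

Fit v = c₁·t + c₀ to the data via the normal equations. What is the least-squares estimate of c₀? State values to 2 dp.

The normal system XᵀX·[c₁, c₀]ᵀ = Xᵀv is [[82, 12]; [12, 4]]·[c₁, c₀]ᵀ = [-255, -40]ᵀ.
Δ = 82·4 − 12² = 184.
c₁ = ((-255)·4 − 12·(-40))/184 = -135/46; c₀ = (82·(-40) − 12·(-255))/184 = -55/46.

c₀ = -1.20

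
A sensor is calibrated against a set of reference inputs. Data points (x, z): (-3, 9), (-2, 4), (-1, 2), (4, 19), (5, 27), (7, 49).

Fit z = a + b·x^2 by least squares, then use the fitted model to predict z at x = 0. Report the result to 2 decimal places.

From the data, Σ1 = 6, Σx^2 = 104, Σx^2·x^2 = 3380.
For Mᵀz: Σz = 110, Σx^2·z = 3479.
MᵀM·[a, b]ᵀ = Mᵀz becomes [[6, 104]; [104, 3380]]·[a, b]ᵀ = [110, 3479]ᵀ.
Eliminating b: 3380·(row 1) − 104·(row 2) gives 9464·a = 3380·110 − 104·3479 = 9984, so a = 96/91.
Then b = (3479 − 104·(96/91))/3380 = 4717/4732.
At x = 0: ẑ = (96/91)·(1) + (4717/4732)·(0) = 96/91.

ẑ = 1.05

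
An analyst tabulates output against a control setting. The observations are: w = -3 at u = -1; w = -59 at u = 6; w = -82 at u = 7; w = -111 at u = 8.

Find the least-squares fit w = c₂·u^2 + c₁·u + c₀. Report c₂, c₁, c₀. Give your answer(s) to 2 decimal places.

c₂ = -2.01, c₁ = 2.11, c₀ = 1.11

Entries of AᵀA: Σu^2·u^2 = 7794, Σu^2·u = 1070, Σu^2 = 150, Σu·u = 150, Σu = 20, Σ1 = 4.
Moment sums: Σu^2·w = -13249, Σu·w = -1813, Σw = -255.
So AᵀA·[c₂, c₁, c₀]ᵀ = Aᵀw: [[7794, 1070, 150]; [1070, 150, 20]; [150, 20, 4]]·[c₂, c₁, c₀]ᵀ = [-13249, -1813, -255]ᵀ.
Row-reducing yields c₂ = -2433/1210, c₁ = 6379/3025, c₀ = 61/55.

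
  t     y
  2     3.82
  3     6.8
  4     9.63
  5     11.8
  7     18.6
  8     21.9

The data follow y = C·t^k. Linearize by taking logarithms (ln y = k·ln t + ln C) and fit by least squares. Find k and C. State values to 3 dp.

Let Y = ln y. Fitting Y = k·ln t + ln C by least squares:
Sums: Σln t = 8.8128, Σ(ln t)² = 14.3101, Σln y = 13.9998, Σln t·ln y = 22.2534.
Normal system: [[14.3101, 8.8128]; [8.8128, 6]]·[k, ln C]ᵀ = [22.2534, 13.9998]ᵀ.
Δ = 14.3101·6 − (8.8128)² = 8.1947; k = (22.2534·6 − 8.8128·13.9998)/8.1947 = 1.23765, ln C = (14.3101·13.9998 − 8.8128·22.2534)/8.1947 = 0.51543, so C = exp(0.51543) = 1.67436.

k = 1.238, C = 1.674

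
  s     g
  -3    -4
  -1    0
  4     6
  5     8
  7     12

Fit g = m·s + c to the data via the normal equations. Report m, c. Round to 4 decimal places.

Normal-equation sums: Σs·s = 100, Σs = 12, Σ1 = 5.
And Σs·g = 160, Σg = 22.
So XᵀX·[m, c]ᵀ = Xᵀg: [[100, 12]; [12, 5]]·[m, c]ᵀ = [160, 22]ᵀ.
Eliminating c: 5·(row 1) − 12·(row 2) gives 356·m = 5·160 − 12·22 = 536, so m = 134/89.
Then c = (22 − 12·(134/89))/5 = 70/89.

m = 1.5056, c = 0.7865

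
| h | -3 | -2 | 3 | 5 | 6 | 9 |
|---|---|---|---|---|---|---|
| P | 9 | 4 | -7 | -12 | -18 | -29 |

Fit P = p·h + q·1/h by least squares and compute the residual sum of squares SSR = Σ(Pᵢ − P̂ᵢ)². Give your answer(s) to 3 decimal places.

Sums needed: Σh·h = 164, Σh·1/h = 6, Σ1/h·1/h = 2237/4050.
For AᵀP: Σh·P = -485, Σ1/h·P = -718/45.
Eliminating q: (2237/4050)·(row 1) − 6·(row 2) gives (110534/2025)·p = (2237/4050)·(-485) − 6·(-718/45) = -27889/162, so p = -697225/221068.
Then q = ((-718/45) − 6·(-697225/221068))/(2237/4050) = 296955/55267.
Residuals: 293877/221068, 20933/55267, 148259/221068, 595745/221068, 1539/55267, -267927/221068; SSR = 2452143/221068.

SSR = 11.092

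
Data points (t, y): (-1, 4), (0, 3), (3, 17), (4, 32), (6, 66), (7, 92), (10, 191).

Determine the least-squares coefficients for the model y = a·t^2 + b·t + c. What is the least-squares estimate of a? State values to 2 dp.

a = 1.97

Setting ∂/∂a … = 0 gives: 14035·a + 1649·b + 211·c = 26653;  1649·a + 211·b + 29·c = 3125;  211·a + 29·b + 7·c = 405.
Solving the 3×3 system (Gaussian elimination) gives a = 27871/14133, b = -8391/9422, c = 59455/28266.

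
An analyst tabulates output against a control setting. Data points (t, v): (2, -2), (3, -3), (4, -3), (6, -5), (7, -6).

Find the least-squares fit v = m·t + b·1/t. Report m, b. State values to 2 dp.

m = -0.82, b = -0.74

Sums needed: Σt·t = 114, Σt·1/t = 5, Σ1/t·1/t = 3329/7056.
Right-hand side: Σt·v = -97, Σ1/t·v = -373/84.
Eliminating b: (3329/7056)·(row 1) − 5·(row 2) gives (33851/1176)·m = (3329/7056)·(-97) − 5·(-373/84) = -166253/7056, so m = -166253/203106.
Then b = ((-373/84) − 5·(-166253/203106))/(3329/7056) = -24948/33851.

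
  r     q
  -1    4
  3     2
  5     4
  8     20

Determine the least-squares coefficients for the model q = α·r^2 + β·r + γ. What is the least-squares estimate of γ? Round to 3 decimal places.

γ = 1.835

Normal-equation sums: Σr^2·r^2 = 4803, Σr^2·r = 663, Σr^2 = 99, Σr·r = 99, Σr = 15, Σ1 = 4.
Right-hand side: Σr^2·q = 1402, Σr·q = 182, Σq = 30.
So AᵀA·[α, β, γ]ᵀ = Aᵀq: [[4803, 663, 99]; [663, 99, 15]; [99, 15, 4]]·[α, β, γ]ᵀ = [1402, 182, 30]ᵀ.
Inverting the 3×3 Gram matrix, [α, β, γ]ᵀ = [2639/5154, -9631/5154, 1576/859]ᵀ.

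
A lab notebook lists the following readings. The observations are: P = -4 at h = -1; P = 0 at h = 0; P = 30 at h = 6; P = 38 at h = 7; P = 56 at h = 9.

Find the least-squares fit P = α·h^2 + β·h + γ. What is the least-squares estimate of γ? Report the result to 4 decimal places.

The normal system MᵀM·[α, β, γ]ᵀ = MᵀP is [[10259, 1287, 167]; [1287, 167, 21]; [167, 21, 5]]·[α, β, γ]ᵀ = [7474, 954, 120]ᵀ.
Row-reducing yields α = 1091/2949, β = 2911/983, γ = -2342/2949.

γ = -0.7942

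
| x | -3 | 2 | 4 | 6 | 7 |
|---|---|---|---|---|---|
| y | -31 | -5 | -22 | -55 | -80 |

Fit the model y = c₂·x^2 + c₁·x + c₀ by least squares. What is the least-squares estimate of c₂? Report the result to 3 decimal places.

c₂ = -2.027

Entries of AᵀA: Σx^2·x^2 = 4050, Σx^2·x = 604, Σx^2 = 114, Σx·x = 114, Σx = 16, Σ1 = 5.
And Σx^2·y = -6551, Σx·y = -895, Σy = -193.
Solving the 3×3 system (Gaussian elimination) gives c₂ = -171759/84734, c₁ = 21533/6518, c₀ = -125200/42367.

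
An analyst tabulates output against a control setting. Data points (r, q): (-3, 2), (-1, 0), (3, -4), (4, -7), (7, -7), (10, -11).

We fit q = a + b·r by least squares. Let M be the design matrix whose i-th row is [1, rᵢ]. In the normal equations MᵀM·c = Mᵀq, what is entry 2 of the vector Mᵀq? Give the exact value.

Entry 2 ↔ basis r, so (Mᵀq)_{2} = Σᵢ (r)·qᵢ = (-3)·(2) + (-1)·(0) + (3)·(-4) + (4)·(-7) + (7)·(-7) + (10)·(-11) = -205.

-205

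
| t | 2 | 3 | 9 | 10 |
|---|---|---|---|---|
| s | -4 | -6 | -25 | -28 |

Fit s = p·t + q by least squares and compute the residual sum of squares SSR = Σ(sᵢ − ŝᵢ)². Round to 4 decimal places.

With design matrix M, MᵀM = [[194, 24]; [24, 4]] and Mᵀs = [-531, -63]ᵀ.
Δ = 194·4 − 24² = 200.
p = ((-531)·4 − 24·(-63))/200 = -153/50; q = (194·(-63) − 24·(-531))/200 = 261/100.
Residuals: -49/100, 57/100, -7/100, -1/100; SSR = 57/100.

SSR = 0.5700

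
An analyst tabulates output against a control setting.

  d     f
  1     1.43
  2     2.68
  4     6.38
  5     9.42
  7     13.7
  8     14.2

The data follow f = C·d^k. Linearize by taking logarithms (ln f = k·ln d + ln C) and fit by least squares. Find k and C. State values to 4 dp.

Let Y = ln f. Fitting Y = k·ln d + ln C by least squares:
Sums: Σln d = 7.7142, Σ(ln d)² = 13.1032, Σln f = 10.7101, Σln d·ln f = 17.4725.
Normal system: [[13.1032, 7.7142]; [7.7142, 6]]·[k, ln C]ᵀ = [17.4725, 10.7101]ᵀ.
Δ = 13.1032·6 − (7.7142)² = 19.1098; k = (17.4725·6 − 7.7142·10.7101)/19.1098 = 1.16248, ln C = (13.1032·10.7101 − 7.7142·17.4725)/19.1098 = 0.29042, so C = exp(0.29042) = 1.33698.

k = 1.1625, C = 1.3370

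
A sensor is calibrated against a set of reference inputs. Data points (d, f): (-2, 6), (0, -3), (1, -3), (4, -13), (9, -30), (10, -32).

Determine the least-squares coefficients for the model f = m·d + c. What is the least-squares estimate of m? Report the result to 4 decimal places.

Sums needed: Σd·d = 202, Σd = 22, Σ1 = 6.
Right-hand side: Σd·f = -657, Σf = -75.
So XᵀX·[m, c]ᵀ = Xᵀf: [[202, 22]; [22, 6]]·[m, c]ᵀ = [-657, -75]ᵀ.
det = 202·6 − 22² = 728.
m = ((-657)·6 − 22·(-75))/728 = -573/182; c = (202·(-75) − 22·(-657))/728 = -87/91.

m = -3.1484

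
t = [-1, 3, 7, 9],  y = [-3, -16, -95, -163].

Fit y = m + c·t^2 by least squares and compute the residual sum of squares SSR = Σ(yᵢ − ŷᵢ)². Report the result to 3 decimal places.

SSR = 12.633

From the data, Σ1 = 4, Σt^2 = 140, Σt^2·t^2 = 9044.
Moment sums: Σy = -277, Σt^2·y = -18005.
det = 4·9044 − 140² = 16576.
m = ((-277)·9044 − 140·(-18005))/16576 = 277/296; c = (4·(-18005) − 140·(-277))/16576 = -4155/2072.
Residuals: -500/259, 288/259, 86/37, -390/259; SSR = 3272/259.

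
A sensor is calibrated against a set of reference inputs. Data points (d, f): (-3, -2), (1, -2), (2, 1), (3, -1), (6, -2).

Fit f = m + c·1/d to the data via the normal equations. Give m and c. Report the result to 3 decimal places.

m = -1.376, c = 0.529

Sums needed: Σ1 = 5, Σ1/d = 5/3, Σ1/d·1/d = 3/2.
Right-hand side: Σf = -6, Σ1/d·f = -3/2.
XᵀX·[m, c]ᵀ = Xᵀf becomes [[5, 5/3]; [5/3, 3/2]]·[m, c]ᵀ = [-6, -3/2]ᵀ.
Eliminating c: (3/2)·(row 1) − (5/3)·(row 2) gives (85/18)·m = (3/2)·(-6) − (5/3)·(-3/2) = -13/2, so m = -117/85.
Then c = ((-3/2) − (5/3)·(-117/85))/(3/2) = 9/17.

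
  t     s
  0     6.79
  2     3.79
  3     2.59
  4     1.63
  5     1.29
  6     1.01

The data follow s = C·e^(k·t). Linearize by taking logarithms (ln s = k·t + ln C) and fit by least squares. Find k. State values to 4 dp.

Linearized form: ln s = k·t + ln C. From the 6 transformed points,
Σt = 20.0000, Σ(t)² = 90.0000, Σln s = 4.9526, Σt·ln s = 8.8069.
Equations: 90.0000·k + 20.0000·ln C = 8.8069;  20.0000·k + 6·ln C = 4.9526.
Slope k = (n·Σt·ln s − Σt·Σln s)/(n·Σ(t)² − (Σt)²) = (6·8.8069 − 20.0000·4.9526)/140.0000 = -0.33008; ln C = (Σln s − k·Σt)/n = 1.92571.

k = -0.3301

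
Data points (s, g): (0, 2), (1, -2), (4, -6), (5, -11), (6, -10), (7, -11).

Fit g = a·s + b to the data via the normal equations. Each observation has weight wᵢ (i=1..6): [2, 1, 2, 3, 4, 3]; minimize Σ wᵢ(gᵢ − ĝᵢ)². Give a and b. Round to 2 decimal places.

a = -1.87, b = 0.86

Sums needed: Σwᵢ·s·s = 399, Σwᵢ·s = 69, Σwᵢ·1 = 15.
For MᵀWg: Σwᵢ·s·g = -686, Σwᵢ·g = -116.
Normal equations: [[399, 69]; [69, 15]]·[a, b]ᵀ = [-686, -116]ᵀ.
Δ = 399·15 − 69² = 1224.
a = ((-686)·15 − 69·(-116))/1224 = -127/68; b = (399·(-116) − 69·(-686))/1224 = 175/204.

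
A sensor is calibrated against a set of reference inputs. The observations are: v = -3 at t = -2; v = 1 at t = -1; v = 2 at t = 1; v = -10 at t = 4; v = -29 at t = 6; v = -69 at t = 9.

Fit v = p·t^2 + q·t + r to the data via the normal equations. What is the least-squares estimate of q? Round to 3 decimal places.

The normal system XᵀX·[p, q, r]ᵀ = Xᵀv is [[8131, 1001, 139]; [1001, 139, 17]; [139, 17, 6]]·[p, q, r]ᵀ = [-6802, -828, -108]ᵀ.
Row-reducing yields p = -220927/232248, q = 142085/232248, r = 22296/9677.

q = 0.612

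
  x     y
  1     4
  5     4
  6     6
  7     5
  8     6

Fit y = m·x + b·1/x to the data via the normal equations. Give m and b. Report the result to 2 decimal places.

Sums needed: Σx·x = 175, Σx·1/x = 5, Σ1/x·1/x = 778849/705600.
Right-hand side: Σx·y = 143, Σ1/x·y = 1017/140.
Normal equations: [[175, 5]; [5, 778849/705600]]·[m, b]ᵀ = [143, 1017/140]ᵀ.
det = 175·(778849/705600) − 5² = 678049/4032.
m = (143·(778849/705600) − 5·(1017/140))/(678049/4032) = 85747007/118658575; b = (175·(1017/140) − 5·143)/(678049/4032) = 2242800/678049.

m = 0.72, b = 3.31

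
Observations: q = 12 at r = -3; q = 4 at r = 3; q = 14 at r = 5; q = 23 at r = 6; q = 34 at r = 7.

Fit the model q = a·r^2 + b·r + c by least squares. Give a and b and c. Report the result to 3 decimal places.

Entries of MᵀM: Σr^2·r^2 = 4484, Σr^2·r = 684, Σr^2 = 128, Σr·r = 128, Σr = 18, Σ1 = 5.
And Σr^2·q = 2988, Σr·q = 422, Σq = 87.
MᵀM·[a, b, c]ᵀ = Mᵀq becomes [[4484, 684, 128]; [684, 128, 18]; [128, 18, 5]]·[a, b, c]ᵀ = [2988, 422, 87]ᵀ.
Inverting the 3×3 Gram matrix, [a, b, c]ᵀ = [2479/2758, -4007/2758, -524/1379]ᵀ.

a = 0.899, b = -1.453, c = -0.380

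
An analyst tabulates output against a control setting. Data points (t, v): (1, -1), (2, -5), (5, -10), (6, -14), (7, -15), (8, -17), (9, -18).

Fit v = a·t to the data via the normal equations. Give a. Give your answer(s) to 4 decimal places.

a = -2.1077

Normal-equation sums: Σt·t = 260.
And Σt·v = -548.
So AᵀA·[a]ᵀ = Aᵀv: [[260]]·[a]ᵀ = [-548]ᵀ.
Hence a = -548 / 260 ≈ -2.10769.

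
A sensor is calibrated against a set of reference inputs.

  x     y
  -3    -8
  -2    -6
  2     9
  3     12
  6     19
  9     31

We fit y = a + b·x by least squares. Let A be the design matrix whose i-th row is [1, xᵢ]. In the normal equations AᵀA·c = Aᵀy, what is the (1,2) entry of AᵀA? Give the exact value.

15

Row 1 ↔ basis 1, column 2 ↔ basis x, so (AᵀA)_{1,2} = Σᵢ x = (1)·(-3) + (1)·(-2) + (1)·(2) + (1)·(3) + (1)·(6) + (1)·(9) = 15.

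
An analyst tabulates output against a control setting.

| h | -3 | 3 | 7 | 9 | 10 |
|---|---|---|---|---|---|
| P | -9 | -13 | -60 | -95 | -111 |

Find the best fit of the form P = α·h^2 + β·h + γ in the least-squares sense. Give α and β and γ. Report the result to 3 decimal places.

Forming AᵀA = [[19124, 2072, 248]; [2072, 248, 26]; [248, 26, 5]] and AᵀP = [-21933, -2397, -288]ᵀ gives AᵀA·[α, β, γ]ᵀ = AᵀP.
Inverting the 3×3 Gram matrix, [α, β, γ]ᵀ = [-22087/21876, -21227/21876, -9027/3646]ᵀ.

α = -1.010, β = -0.970, γ = -2.476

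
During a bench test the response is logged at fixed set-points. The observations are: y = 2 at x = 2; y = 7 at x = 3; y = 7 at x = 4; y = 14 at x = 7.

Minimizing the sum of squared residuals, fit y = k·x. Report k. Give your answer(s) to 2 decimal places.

k = 1.94

From the data, Σx·x = 78.
And Σx·y = 151.
So AᵀA·[k]ᵀ = Aᵀy: [[78]]·[k]ᵀ = [151]ᵀ.
k = 151/78 = 1.9359.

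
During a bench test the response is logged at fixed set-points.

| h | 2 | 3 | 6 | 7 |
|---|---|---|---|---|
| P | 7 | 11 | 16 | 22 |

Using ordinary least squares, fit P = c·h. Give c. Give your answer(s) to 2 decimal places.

c = 3.03

The normal system AᵀA·[c]ᵀ = AᵀP is [[98]]·[c]ᵀ = [297]ᵀ.
Hence c = 297 / 98 ≈ 3.03061.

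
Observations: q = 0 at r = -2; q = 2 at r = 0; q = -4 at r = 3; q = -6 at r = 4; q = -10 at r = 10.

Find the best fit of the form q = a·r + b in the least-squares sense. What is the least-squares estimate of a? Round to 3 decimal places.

AᵀA·[a, b]ᵀ = Aᵀq reads: 129·a + 15·b = -136;  15·a + 5·b = -18.
Δ = 129·5 − 15² = 420.
a = ((-136)·5 − 15·(-18))/420 = -41/42; b = (129·(-18) − 15·(-136))/420 = -47/70.

a = -0.976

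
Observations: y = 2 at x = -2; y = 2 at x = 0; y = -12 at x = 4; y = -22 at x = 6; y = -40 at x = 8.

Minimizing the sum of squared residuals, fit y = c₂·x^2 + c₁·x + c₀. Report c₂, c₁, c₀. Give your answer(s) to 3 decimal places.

Normal-equation sums: Σx^2·x^2 = 5664, Σx^2·x = 784, Σx^2 = 120, Σx·x = 120, Σx = 16, Σ1 = 5.
And Σx^2·y = -3536, Σx·y = -504, Σy = -70.
So AᵀA·[c₂, c₁, c₀]ᵀ = Aᵀy: [[5664, 784, 120]; [784, 120, 16]; [120, 16, 5]]·[c₂, c₁, c₀]ᵀ = [-3536, -504, -70]ᵀ.
Row-reducing yields c₂ = -613/1232, c₁ = -725/616, c₀ = 263/154.

c₂ = -0.498, c₁ = -1.177, c₀ = 1.708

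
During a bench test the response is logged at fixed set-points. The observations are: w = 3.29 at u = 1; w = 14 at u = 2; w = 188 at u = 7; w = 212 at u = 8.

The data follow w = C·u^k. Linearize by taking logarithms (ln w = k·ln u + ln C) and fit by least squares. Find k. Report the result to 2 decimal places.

With ln wᵢ as the transformed response and ln uᵢ as the regressor:
Σln u = 4.7185, Σ(ln u)² = 8.5911, Σln w = 14.4230, Σln u·ln w = 23.1576.
Equations: 8.5911·k + 4.7185·ln C = 23.1576;  4.7185·k + 4·ln C = 14.4230.
Slope k = (n·Σln u·ln w − Σln u·Σln w)/(n·Σ(ln u)² − (Σln u)²) = (4·23.1576 − 4.7185·14.4230)/12.1002 = 2.03102; ln C = (Σln w − k·Σln u)/n = 1.20990.

k = 2.03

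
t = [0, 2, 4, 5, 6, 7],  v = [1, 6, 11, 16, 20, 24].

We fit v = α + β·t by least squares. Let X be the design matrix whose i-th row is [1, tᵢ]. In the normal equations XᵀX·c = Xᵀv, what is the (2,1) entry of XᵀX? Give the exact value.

Row 2 ↔ basis t, column 1 ↔ basis 1, so (XᵀX)_{2,1} = Σᵢ t = (0)·(1) + (2)·(1) + (4)·(1) + (5)·(1) + (6)·(1) + (7)·(1) = 24.

24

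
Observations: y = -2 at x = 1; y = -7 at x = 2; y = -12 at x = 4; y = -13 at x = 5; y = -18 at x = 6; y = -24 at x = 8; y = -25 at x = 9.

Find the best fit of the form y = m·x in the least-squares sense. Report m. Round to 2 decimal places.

Compute the Gram sums: Σx·x = 227.
For Aᵀy: Σx·y = -654.
Normal equations: [[227]]·[m]ᵀ = [-654]ᵀ.
m = (-654)/227 = -2.88106.

m = -2.88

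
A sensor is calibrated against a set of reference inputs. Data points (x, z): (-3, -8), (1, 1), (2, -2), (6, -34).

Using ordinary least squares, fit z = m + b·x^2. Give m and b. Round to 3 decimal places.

The normal equations are: 4·m + 50·b = -43;  50·m + 1394·b = -1303.
(Σ1 = 4, Σx^2 = 50, Σx^2·x^2 = 1394, Σz = -43, Σx^2·z = -1303.)
Determinant 4·1394 − 50² = 3076.
m = ((-43)·1394 − 50·(-1303))/3076 = 1302/769; b = (4·(-1303) − 50·(-43))/3076 = -1531/1538.

m = 1.693, b = -0.995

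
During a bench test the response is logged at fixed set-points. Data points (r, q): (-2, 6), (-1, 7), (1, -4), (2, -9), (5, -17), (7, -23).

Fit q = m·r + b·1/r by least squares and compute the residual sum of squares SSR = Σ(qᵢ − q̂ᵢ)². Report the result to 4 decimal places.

Sums needed: Σr·r = 84, Σr·1/r = 6, Σ1/r·1/r = 6273/2450.
Right-hand side: Σr·q = -287, Σ1/r·q = -1763/70.
Determinant 84·(6273/2450) − 6² = 31338/175.
m = ((-287)·(6273/2450) − 6·(-1763/70))/(31338/175) = -68101/20892; b = (84·(-1763/70) − 6·(-287))/(31338/175) = -11480/5223.
Residuals: -5635/3482, 10741/6964, 10151/6964, -4811/3482, -1825/6964, 917/6964; SSR = 63495/6964.

SSR = 9.1176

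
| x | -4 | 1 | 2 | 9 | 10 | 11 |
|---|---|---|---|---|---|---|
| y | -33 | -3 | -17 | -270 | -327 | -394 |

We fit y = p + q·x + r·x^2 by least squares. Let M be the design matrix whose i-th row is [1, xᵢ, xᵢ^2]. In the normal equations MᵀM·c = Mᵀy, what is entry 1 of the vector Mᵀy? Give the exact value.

-1044

Entry 1 ↔ basis 1, so (Mᵀy)_{1} = Σᵢ yᵢ = (1)·(-33) + (1)·(-3) + (1)·(-17) + (1)·(-270) + (1)·(-327) + (1)·(-394) = -1044.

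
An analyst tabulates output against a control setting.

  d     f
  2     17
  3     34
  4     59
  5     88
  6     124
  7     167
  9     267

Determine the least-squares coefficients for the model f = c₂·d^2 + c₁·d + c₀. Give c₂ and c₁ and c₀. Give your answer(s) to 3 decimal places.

Setting ∂/∂c₂ … = 0 gives: 11236·c₂ + 1512·c₁ + 220·c₀ = 37792;  1512·c₂ + 220·c₁ + 36·c₀ = 5128;  220·c₂ + 36·c₁ + 7·c₀ = 756.
Row-reducing yields c₂ = 7528/2541, c₁ = 2734/847, c₀ = -4348/2541.

c₂ = 2.963, c₁ = 3.228, c₀ = -1.711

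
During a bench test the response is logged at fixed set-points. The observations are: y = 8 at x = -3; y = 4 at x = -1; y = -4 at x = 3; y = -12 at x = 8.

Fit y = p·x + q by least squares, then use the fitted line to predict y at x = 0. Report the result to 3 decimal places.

ŷ = 2.191

Compute the Gram sums: Σx·x = 83, Σx = 7, Σ1 = 4.
Right-hand side: Σx·y = -136, Σy = -4.
AᵀA·[p, q]ᵀ = Aᵀy becomes [[83, 7]; [7, 4]]·[p, q]ᵀ = [-136, -4]ᵀ.
Eliminating q: 4·(row 1) − 7·(row 2) gives 283·p = 4·(-136) − 7·(-4) = -516, so p = -516/283.
Then q = ((-4) − 7·(-516/283))/4 = 620/283.
At x = 0: ŷ = (-516/283)·(0) + (620/283)·(1) = 620/283.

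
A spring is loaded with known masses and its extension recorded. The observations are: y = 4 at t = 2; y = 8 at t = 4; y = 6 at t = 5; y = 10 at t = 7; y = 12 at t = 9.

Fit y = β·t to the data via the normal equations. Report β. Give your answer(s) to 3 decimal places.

From the data, Σt·t = 175.
And Σt·y = 248.
So XᵀX·[β]ᵀ = Xᵀy: [[175]]·[β]ᵀ = [248]ᵀ.
Hence β = 248 / 175 ≈ 1.41714.

β = 1.417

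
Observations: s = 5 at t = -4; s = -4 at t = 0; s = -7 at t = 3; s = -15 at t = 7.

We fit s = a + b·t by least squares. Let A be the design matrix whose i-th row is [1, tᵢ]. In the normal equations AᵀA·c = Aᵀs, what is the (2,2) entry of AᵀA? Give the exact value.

74

Row 2 ↔ basis t, column 2 ↔ basis t, so (AᵀA)_{2,2} = Σᵢ (t)·(t) = (-4)·(-4) + (0)·(0) + (3)·(3) + (7)·(7) = 74.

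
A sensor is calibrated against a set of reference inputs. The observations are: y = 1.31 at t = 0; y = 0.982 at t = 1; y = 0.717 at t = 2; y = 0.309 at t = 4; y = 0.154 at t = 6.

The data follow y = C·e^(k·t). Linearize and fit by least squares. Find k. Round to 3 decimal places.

With ln yᵢ as the transformed response and tᵢ as the regressor:
Σt = 13.0000, Σ(t)² = 57.0000, Σln y = -3.1260, Σt·ln y = -16.6060.
Equations: 57.0000·k + 13.0000·ln C = -16.6060;  13.0000·k + 5·ln C = -3.1260.
Slope k = (n·Σt·ln y − Σt·Σln y)/(n·Σ(t)² − (Σt)²) = (5·-16.6060 − 13.0000·-3.1260)/116.0000 = -0.36544; ln C = (Σln y − k·Σt)/n = 0.32495.

k = -0.365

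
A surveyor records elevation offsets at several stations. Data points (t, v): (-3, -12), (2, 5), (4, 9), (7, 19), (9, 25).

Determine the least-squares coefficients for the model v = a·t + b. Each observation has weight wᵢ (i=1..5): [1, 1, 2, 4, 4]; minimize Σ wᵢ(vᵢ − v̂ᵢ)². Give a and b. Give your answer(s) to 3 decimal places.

a = 3.061, b = -2.527

Compute the Gram sums: Σwᵢ·t·t = 565, Σwᵢ·t = 71, Σwᵢ·1 = 12.
Right-hand side: Σwᵢ·t·v = 1550, Σwᵢ·v = 187.
Determinant 565·12 − 71² = 1739.
a = (1550·12 − 71·187)/1739 = 5323/1739; b = (565·187 − 71·1550)/1739 = -4395/1739.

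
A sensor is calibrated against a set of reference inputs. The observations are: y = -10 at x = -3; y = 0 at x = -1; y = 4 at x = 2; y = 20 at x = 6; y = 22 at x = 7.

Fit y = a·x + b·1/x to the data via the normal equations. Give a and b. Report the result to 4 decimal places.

Forming AᵀA = [[99, 5]; [5, 1243/882]] and Aᵀy = [312, 248/21]ᵀ gives AᵀA·[a, b]ᵀ = Aᵀy.
det = 99·(1243/882) − 5² = 11223/98.
a = (312·(1243/882) − 5·(248/21))/(11223/98) = 37304/11223; b = (99·(248/21) − 5·312)/(11223/98) = -4256/1247.

a = 3.3239, b = -3.4130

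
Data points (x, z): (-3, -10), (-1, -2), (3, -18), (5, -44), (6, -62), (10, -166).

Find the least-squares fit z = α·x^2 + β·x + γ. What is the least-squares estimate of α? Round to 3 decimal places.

α = -1.539

From the data, Σx^2·x^2 = 12084, Σx^2·x = 1340, Σx^2 = 180, Σx·x = 180, Σx = 20, Σ1 = 6.
Right-hand side: Σx^2·z = -20186, Σx·z = -2274, Σz = -302.
Normal equations: [[12084, 1340, 180]; [1340, 180, 20]; [180, 20, 6]]·[α, β, γ]ᵀ = [-20186, -2274, -302]ᵀ.
Row-reducing yields α = -4039/2624, β = -14851/13120, γ = -251/656.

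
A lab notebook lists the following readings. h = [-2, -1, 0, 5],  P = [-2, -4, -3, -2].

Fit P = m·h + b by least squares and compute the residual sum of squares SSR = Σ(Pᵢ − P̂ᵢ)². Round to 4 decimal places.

XᵀX·[m, b]ᵀ = XᵀP reads: 30·m + 2·b = -2;  2·m + 4·b = -11.
(Σh·h = 30, Σh = 2, Σ1 = 4, Σh·P = -2, ΣP = -11.)
Eliminating b: 4·(row 1) − 2·(row 2) gives 116·m = 4·(-2) − 2·(-11) = 14, so m = 7/58.
Then b = ((-11) − 2·(7/58))/4 = -163/58.
Residuals: 61/58, -31/29, -11/58, 6/29; SSR = 135/58.

SSR = 2.3276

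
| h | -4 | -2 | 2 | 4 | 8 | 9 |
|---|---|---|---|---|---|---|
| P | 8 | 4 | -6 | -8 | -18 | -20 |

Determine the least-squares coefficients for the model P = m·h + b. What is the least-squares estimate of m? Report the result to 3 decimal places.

m = -2.153

With design matrix A, AᵀA = [[185, 17]; [17, 6]] and AᵀP = [-408, -40]ᵀ.
Determinant 185·6 − 17² = 821.
m = ((-408)·6 − 17·(-40))/821 = -1768/821; b = (185·(-40) − 17·(-408))/821 = -464/821.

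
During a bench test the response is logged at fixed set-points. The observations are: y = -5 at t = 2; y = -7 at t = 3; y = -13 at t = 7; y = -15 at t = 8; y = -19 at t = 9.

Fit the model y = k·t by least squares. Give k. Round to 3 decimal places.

Forming XᵀX = [[207]] and Xᵀy = [-413]ᵀ gives XᵀX·[k]ᵀ = Xᵀy.
k = (-413)/207 = -1.99517.

k = -1.995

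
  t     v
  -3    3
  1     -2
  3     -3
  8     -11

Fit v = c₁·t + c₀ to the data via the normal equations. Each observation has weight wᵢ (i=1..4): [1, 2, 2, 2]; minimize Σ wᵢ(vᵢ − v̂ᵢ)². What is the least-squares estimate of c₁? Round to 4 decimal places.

Normal-equation sums: Σwᵢ·t·t = 157, Σwᵢ·t = 21, Σwᵢ·1 = 7.
Right-hand side: Σwᵢ·t·v = -207, Σwᵢ·v = -29.
MᵀWM·[c₁, c₀]ᵀ = MᵀWv becomes [[157, 21]; [21, 7]]·[c₁, c₀]ᵀ = [-207, -29]ᵀ.
Δ = 157·7 − 21² = 658.
c₁ = ((-207)·7 − 21·(-29))/658 = -60/47; c₀ = (157·(-29) − 21·(-207))/658 = -103/329.

c₁ = -1.2766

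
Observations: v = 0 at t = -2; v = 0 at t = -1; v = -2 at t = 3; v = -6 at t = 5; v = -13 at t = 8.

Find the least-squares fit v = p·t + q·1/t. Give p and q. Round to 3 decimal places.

The normal system MᵀM·[p, q]ᵀ = Mᵀv is [[103, 5]; [5, 20401/14400]]·[p, q]ᵀ = [-140, -419/120]ᵀ.
Eliminating q: (20401/14400)·(row 1) − 5·(row 2) gives (1741303/14400)·p = (20401/14400)·(-140) − 5·(-419/120) = -130237/720, so p = -55420/37049.
Then q = ((-419/120) − 5·(-55420/37049))/(20401/14400) = 104280/37049.

p = -1.496, q = 2.815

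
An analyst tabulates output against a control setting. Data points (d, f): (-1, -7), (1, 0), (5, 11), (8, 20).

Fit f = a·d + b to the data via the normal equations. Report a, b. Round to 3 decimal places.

Sums needed: Σd·d = 91, Σd = 13, Σ1 = 4.
And Σd·f = 222, Σf = 24.
MᵀM·[a, b]ᵀ = Mᵀf becomes [[91, 13]; [13, 4]]·[a, b]ᵀ = [222, 24]ᵀ.
Eliminating b: 4·(row 1) − 13·(row 2) gives 195·a = 4·222 − 13·24 = 576, so a = 192/65.
Then b = (24 − 13·(192/65))/4 = -18/5.

a = 2.954, b = -3.600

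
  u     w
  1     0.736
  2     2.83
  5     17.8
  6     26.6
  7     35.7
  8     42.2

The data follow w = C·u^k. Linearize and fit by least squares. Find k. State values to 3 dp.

Taking logs, ln w = k·ln u + ln C, so regress ln w on ln u.
Σln u = 8.1197, Σ(ln u)² = 14.3918, Σln w = 14.2114, Σln u·ln w = 25.9726.
Equations: 14.3918·k + 8.1197·ln C = 25.9726;  8.1197·k + 6·ln C = 14.2114.
Slope k = (n·Σln u·ln w − Σln u·Σln w)/(n·Σ(ln u)² − (Σln u)²) = (6·25.9726 − 8.1197·14.2114)/20.4213 = 1.98045; ln C = (Σln w − k·Σln u)/n = -0.31153.

k = 1.980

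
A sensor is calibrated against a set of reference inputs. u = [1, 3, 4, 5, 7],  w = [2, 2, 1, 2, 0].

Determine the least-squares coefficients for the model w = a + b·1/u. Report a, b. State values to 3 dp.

Setting ∂/∂a … = 0 gives: 5·a + (809/420)·b = 7;  (809/420)·a + (217681/176400)·b = 199/60.
Eliminating b: (217681/176400)·(row 1) − (809/420)·(row 2) gives (108481/44100)·a = (217681/176400)·7 − (809/420)·(199/60) = 5669/2520, so a = 198415/216962.
Then b = ((199/60) − (809/420)·(198415/216962))/(217681/176400) = 136710/108481.

a = 0.915, b = 1.260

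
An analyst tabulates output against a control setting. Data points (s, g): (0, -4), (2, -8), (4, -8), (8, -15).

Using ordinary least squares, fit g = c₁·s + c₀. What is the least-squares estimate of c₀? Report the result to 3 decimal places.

From the data, Σs·s = 84, Σs = 14, Σ1 = 4.
And Σs·g = -168, Σg = -35.
Δ = 84·4 − 14² = 140.
c₁ = ((-168)·4 − 14·(-35))/140 = -13/10; c₀ = (84·(-35) − 14·(-168))/140 = -21/5.

c₀ = -4.200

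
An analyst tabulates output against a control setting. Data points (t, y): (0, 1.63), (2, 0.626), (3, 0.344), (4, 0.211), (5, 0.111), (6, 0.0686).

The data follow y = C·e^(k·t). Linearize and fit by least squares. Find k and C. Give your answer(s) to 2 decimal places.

With ln yᵢ as the transformed response and tᵢ as the regressor:
Σt = 20.0000, Σ(t)² = 90.0000, Σln y = -7.4805, Σt·ln y = -37.4296.
Equations: 90.0000·k + 20.0000·ln C = -37.4296;  20.0000·k + 6·ln C = -7.4805.
Solving (det = 140.0000): k = -0.53548, ln C = 0.53818, so C = exp(0.53818) = 1.71289.

k = -0.54, C = 1.71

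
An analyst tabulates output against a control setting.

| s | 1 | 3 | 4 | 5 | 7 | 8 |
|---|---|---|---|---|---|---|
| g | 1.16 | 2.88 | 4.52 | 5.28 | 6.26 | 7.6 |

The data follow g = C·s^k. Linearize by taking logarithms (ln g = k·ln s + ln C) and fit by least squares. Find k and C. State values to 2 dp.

Taking logs, ln g = k·ln s + ln C, so regress ln g on ln s.
Σln s = 8.1197, Σ(ln s)² = 13.8297, Σln g = 8.2410, Σln s·ln g = 13.7179.
Equations: 13.8297·k + 8.1197·ln C = 13.7179;  8.1197·k + 6·ln C = 8.2410.
Solving (det = 17.0487): k = 0.90289, ln C = 0.15163, so C = exp(0.15163) = 1.16373.

k = 0.90, C = 1.16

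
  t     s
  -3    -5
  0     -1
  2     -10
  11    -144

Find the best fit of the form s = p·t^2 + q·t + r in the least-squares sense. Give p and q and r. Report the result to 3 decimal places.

Sums needed: Σt^2·t^2 = 14738, Σt^2·t = 1312, Σt^2 = 134, Σt·t = 134, Σt = 10, Σ1 = 4.
And Σt^2·s = -17509, Σt·s = -1589, Σs = -160.
Normal equations: [[14738, 1312, 134]; [1312, 134, 10]; [134, 10, 4]]·[p, q, r]ᵀ = [-17509, -1589, -160]ᵀ.
Inverting the 3×3 Gram matrix, [p, q, r]ᵀ = [-13549/13551, -26374/13551, -14809/9034]ᵀ.

p = -1.000, q = -1.946, r = -1.639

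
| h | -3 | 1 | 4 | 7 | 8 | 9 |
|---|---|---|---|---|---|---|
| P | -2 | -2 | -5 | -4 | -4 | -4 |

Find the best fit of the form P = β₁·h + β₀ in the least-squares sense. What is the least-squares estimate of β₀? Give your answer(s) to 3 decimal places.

Sums needed: Σh·h = 220, Σh = 26, Σ1 = 6.
And Σh·P = -112, ΣP = -21.
AᵀA·[β₁, β₀]ᵀ = AᵀP becomes [[220, 26]; [26, 6]]·[β₁, β₀]ᵀ = [-112, -21]ᵀ.
Δ = 220·6 − 26² = 644.
β₁ = ((-112)·6 − 26·(-21))/644 = -9/46; β₀ = (220·(-21) − 26·(-112))/644 = -61/23.

β₀ = -2.652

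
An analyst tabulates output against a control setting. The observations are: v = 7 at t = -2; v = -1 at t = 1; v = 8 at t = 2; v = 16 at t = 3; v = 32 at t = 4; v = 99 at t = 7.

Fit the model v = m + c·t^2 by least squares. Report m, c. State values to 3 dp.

m = -1.628, c = 2.057

The normal equations are: 6·m + 83·c = 161;  83·m + 2771·c = 5566.
Eliminating c: 2771·(row 1) − 83·(row 2) gives 9737·m = 2771·161 − 83·5566 = -15847, so m = -1219/749.
Then c = (5566 − 83·(-1219/749))/2771 = 1541/749.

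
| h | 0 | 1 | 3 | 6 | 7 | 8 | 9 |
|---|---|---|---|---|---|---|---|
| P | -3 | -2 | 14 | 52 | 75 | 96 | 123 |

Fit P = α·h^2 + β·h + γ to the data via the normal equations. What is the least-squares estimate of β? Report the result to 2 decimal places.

From the data, Σh^2·h^2 = 14436, Σh^2·h = 1828, Σh^2 = 240, Σh·h = 240, Σh = 34, Σ1 = 7.
For XᵀP: Σh^2·P = 21778, Σh·P = 2752, ΣP = 355.
So XᵀX·[α, β, γ]ᵀ = XᵀP: [[14436, 1828, 240]; [1828, 240, 34]; [240, 34, 7]]·[α, β, γ]ᵀ = [21778, 2752, 355]ᵀ.
Solving the 3×3 system (Gaussian elimination) gives α = 65/44, β = 29/44, γ = -69/22.

β = 0.66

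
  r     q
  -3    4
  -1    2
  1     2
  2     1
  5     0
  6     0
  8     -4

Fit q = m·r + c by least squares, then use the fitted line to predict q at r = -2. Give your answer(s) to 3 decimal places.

Compute the Gram sums: Σr·r = 140, Σr = 18, Σ1 = 7.
For Mᵀq: Σr·q = -42, Σq = 5.
det = 140·7 − 18² = 656.
m = ((-42)·7 − 18·5)/656 = -24/41; c = (140·5 − 18·(-42))/656 = 91/41.
At r = -2: q̂ = (-24/41)·(-2) + (91/41)·(1) = 139/41.

q̂ = 3.390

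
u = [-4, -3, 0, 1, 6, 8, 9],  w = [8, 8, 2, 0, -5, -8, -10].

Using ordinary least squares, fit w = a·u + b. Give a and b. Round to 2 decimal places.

The normal system AᵀA·[a, b]ᵀ = Aᵀw is [[207, 17]; [17, 7]]·[a, b]ᵀ = [-240, -5]ᵀ.
Determinant 207·7 − 17² = 1160.
a = ((-240)·7 − 17·(-5))/1160 = -11/8; b = (207·(-5) − 17·(-240))/1160 = 21/8.

a = -1.38, b = 2.63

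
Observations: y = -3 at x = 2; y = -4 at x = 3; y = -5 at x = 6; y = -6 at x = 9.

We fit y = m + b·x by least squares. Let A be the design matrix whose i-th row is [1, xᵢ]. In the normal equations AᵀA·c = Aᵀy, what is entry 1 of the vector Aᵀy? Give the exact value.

Entry 1 ↔ basis 1, so (Aᵀy)_{1} = Σᵢ yᵢ = (1)·(-3) + (1)·(-4) + (1)·(-5) + (1)·(-6) = -18.

-18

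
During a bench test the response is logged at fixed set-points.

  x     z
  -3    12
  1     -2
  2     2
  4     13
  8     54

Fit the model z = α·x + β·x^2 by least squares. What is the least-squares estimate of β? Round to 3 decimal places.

Setting ∂/∂α … = 0 gives: 94·α + 558·β = 450;  558·α + 4450·β = 3778.
(Σx·x = 94, Σx·x^2 = 558, Σx^2·x^2 = 4450, Σx·z = 450, Σx^2·z = 3778.)
Δ = 94·4450 − 558² = 106936.
α = (450·4450 − 558·3778)/106936 = -13203/13367; β = (94·3778 − 558·450)/106936 = 13004/13367.

β = 0.973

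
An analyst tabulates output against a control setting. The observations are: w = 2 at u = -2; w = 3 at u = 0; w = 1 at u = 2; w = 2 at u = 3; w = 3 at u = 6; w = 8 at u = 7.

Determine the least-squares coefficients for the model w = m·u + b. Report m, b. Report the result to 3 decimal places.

m = 0.461, b = 1.938

AᵀA·[m, b]ᵀ = Aᵀw reads: 102·m + 16·b = 78;  16·m + 6·b = 19.
(Σu·u = 102, Σu = 16, Σ1 = 6, Σu·w = 78, Σw = 19.)
Δ = 102·6 − 16² = 356.
m = (78·6 − 16·19)/356 = 41/89; b = (102·19 − 16·78)/356 = 345/178.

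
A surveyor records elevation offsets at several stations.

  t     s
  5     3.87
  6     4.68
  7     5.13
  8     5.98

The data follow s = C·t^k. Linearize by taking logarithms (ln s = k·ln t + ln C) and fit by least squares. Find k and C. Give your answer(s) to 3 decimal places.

Linearized form: ln s = k·ln t + ln C. From the 4 transformed points,
AᵀA = [[13.9113, 7.4265]; [7.4265, 4]], rhs = [11.8439, 6.3201]ᵀ  (here Σln t = 7.4265, Σ(ln t)² = 13.9113, Σln s = 6.3201, Σln t·ln s = 11.8439).
Solving (det = 0.4917): k = 0.89312, ln C = -0.07817, so C = exp(-0.07817) = 0.92481.

k = 0.893, C = 0.925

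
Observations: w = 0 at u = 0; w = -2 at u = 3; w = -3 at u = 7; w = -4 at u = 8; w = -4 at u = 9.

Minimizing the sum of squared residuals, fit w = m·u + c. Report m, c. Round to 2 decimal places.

Forming XᵀX = [[203, 27]; [27, 5]] and Xᵀw = [-95, -13]ᵀ gives XᵀX·[m, c]ᵀ = Xᵀw.
det = 203·5 − 27² = 286.
m = ((-95)·5 − 27·(-13))/286 = -62/143; c = (203·(-13) − 27·(-95))/286 = -37/143.

m = -0.43, c = -0.26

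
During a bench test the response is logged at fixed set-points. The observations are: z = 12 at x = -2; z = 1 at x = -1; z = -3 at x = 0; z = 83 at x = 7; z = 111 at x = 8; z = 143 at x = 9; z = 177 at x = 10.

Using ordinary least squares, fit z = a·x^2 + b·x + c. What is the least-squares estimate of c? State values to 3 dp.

c = -1.759

Normal-equation sums: Σx^2·x^2 = 23075, Σx^2·x = 2575, Σx^2 = 299, Σx·x = 299, Σx = 31, Σ1 = 7.
Right-hand side: Σx^2·z = 40503, Σx·z = 4501, Σz = 524.
Solving the 3×3 system (Gaussian elimination) gives a = 88801/44436, b = -43867/22218, c = -3723/2116.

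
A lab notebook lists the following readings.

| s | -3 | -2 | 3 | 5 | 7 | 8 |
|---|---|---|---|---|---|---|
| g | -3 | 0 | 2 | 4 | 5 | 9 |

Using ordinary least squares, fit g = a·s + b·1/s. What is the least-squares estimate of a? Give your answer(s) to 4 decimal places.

From the data, Σs·s = 160, Σs·1/s = 6, Σ1/s·1/s = 386849/705600.
And Σs·g = 142, Σ1/s·g = 3617/840.
So XᵀX·[a, b]ᵀ = Xᵀg: [[160, 6]; [6, 386849/705600]]·[a, b]ᵀ = [142, 3617/840]ᵀ.
Eliminating b: (386849/705600)·(row 1) − 6·(row 2) gives (228089/4410)·a = (386849/705600)·142 − 6·(3617/840) = 18351439/352800, so a = 18351439/18247120.
Then b = ((3617/840) − 6·(18351439/18247120))/(386849/705600) = -719040/228089.

a = 1.0057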